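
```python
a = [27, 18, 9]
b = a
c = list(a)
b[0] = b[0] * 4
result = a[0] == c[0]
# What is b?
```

After line 1: a = [27, 18, 9]
After line 2 (b = a, alias): a = [27, 18, 9], b = [27, 18, 9]
After line 3 (c = list(a) is a copy, new object): c = [27, 18, 9]
After line 4 (b[0] = 27 * 4 = 108; mutates shared a/b): a = b = [108, 18, 9], c = [27, 18, 9]
After line 5 (a[0] = 108, c[0] = 27; result = False)

[108, 18, 9]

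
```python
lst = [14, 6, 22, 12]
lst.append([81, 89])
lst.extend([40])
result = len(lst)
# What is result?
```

After line 1: lst = [14, 6, 22, 12]
After line 2 (append adds [81, 89] as single element): lst = [14, 6, 22, 12, [81, 89]]
After line 3 (extend unpacks [40], adds 40): lst = [14, 6, 22, 12, [81, 89], 40]
After line 4: result = len(lst) = 6

6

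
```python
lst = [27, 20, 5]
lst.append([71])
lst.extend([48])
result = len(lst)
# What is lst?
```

After line 1: lst = [27, 20, 5]
After line 2 (append adds [71] as single element): lst = [27, 20, 5, [71]]
After line 3 (extend unpacks [48], adds 48): lst = [27, 20, 5, [71], 48]
After line 4: result = len(lst) = 5

[27, 20, 5, [71], 48]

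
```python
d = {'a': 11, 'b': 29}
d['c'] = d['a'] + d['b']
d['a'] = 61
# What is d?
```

After line 1: d = {'a': 11, 'b': 29}
After line 2 (d['c'] = 11 + 29): d = {'a': 11, 'b': 29, 'c': 40}
After line 3: d = {'a': 61, 'b': 29, 'c': 40}

{'a': 61, 'b': 29, 'c': 40}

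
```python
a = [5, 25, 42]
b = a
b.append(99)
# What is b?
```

After line 1: a = [5, 25, 42]
After line 2 (b = a is an alias, same object): a = [5, 25, 42], b = [5, 25, 42]
After line 3 (b.append mutates the shared list): a = [5, 25, 42, 99], b = [5, 25, 42, 99]

[5, 25, 42, 99]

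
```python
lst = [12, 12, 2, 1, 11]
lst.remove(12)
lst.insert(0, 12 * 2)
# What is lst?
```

After line 1: lst = [12, 12, 2, 1, 11]
After line 2 (remove first 12): lst = [12, 2, 1, 11]
After line 3 (insert 24 at index 0): lst = [24, 12, 2, 1, 11]

[24, 12, 2, 1, 11]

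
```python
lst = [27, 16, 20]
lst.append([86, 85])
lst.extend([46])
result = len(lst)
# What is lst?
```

After line 1: lst = [27, 16, 20]
After line 2 (append adds [86, 85] as single element): lst = [27, 16, 20, [86, 85]]
After line 3 (extend unpacks [46], adds 46): lst = [27, 16, 20, [86, 85], 46]
After line 4: result = len(lst) = 5

[27, 16, 20, [86, 85], 46]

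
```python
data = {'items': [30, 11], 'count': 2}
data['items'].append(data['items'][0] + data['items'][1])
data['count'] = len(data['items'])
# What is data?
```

After line 1: data = {'items': [30, 11], 'count': 2}
After line 2 (append 30 + 11 = 41): data = {'items': [30, 11, 41], 'count': 2}
After line 3 (count = len(items) = 3): data = {'items': [30, 11, 41], 'count': 3}

{'items': [30, 11, 41], 'count': 3}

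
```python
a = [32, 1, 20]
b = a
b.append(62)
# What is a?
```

After line 1: a = [32, 1, 20]
After line 2 (b = a is an alias, same object): a = [32, 1, 20], b = [32, 1, 20]
After line 3 (b.append mutates the shared list): a = [32, 1, 20, 62], b = [32, 1, 20, 62]

[32, 1, 20, 62]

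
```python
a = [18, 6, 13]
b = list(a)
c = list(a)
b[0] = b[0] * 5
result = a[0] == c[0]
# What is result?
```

After line 1: a = [18, 6, 13]
After line 2 (b = list(a), copy): a = [18, 6, 13], b = [18, 6, 13]
After line 3 (c = list(a) is a copy, new object): c = [18, 6, 13]
After line 4 (b[0] = 18 * 5 = 90; only b mutates (copy)): a = [18, 6, 13], b = [90, 6, 13], c = [18, 6, 13]
After line 5 (a[0] = 18, c[0] = 18; result = True)

True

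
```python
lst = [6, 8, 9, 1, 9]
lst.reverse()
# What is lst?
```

[9, 1, 9, 8, 6]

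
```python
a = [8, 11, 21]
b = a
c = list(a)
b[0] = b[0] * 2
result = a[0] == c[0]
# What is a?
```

After line 1: a = [8, 11, 21]
After line 2 (b = a, alias): a = [8, 11, 21], b = [8, 11, 21]
After line 3 (c = list(a) is a copy, new object): c = [8, 11, 21]
After line 4 (b[0] = 8 * 2 = 16; mutates shared a/b): a = b = [16, 11, 21], c = [8, 11, 21]
After line 5 (a[0] = 16, c[0] = 8; result = False)

[16, 11, 21]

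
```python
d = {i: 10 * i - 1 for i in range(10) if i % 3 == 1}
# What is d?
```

{1: 9, 4: 39, 7: 69}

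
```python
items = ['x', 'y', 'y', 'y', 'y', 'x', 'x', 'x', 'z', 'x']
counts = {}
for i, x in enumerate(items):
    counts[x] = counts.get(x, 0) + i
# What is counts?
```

Initial: counts = {}, items = ['x', 'y', 'y', 'y', 'y', 'x', 'x', 'x', 'z', 'x']
i=0, x='x': counts = {'x': 0}
i=1, x='y': counts = {'x': 0, 'y': 1}
i=2, x='y': counts = {'x': 0, 'y': 3}
i=3, x='y': counts = {'x': 0, 'y': 6}
i=4, x='y': counts = {'x': 0, 'y': 10}
i=5, x='x': counts = {'x': 5, 'y': 10}
i=6, x='x': counts = {'x': 11, 'y': 10}
i=7, x='x': counts = {'x': 18, 'y': 10}
i=8, x='z': counts = {'x': 18, 'y': 10, 'z': 8}
i=9, x='x': counts = {'x': 27, 'y': 10, 'z': 8}

{'x': 27, 'y': 10, 'z': 8}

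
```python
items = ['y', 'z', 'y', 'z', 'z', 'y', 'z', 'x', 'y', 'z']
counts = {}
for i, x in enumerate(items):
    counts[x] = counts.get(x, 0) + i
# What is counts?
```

Initial: counts = {}, items = ['y', 'z', 'y', 'z', 'z', 'y', 'z', 'x', 'y', 'z']
i=0, x='y': counts = {'y': 0}
i=1, x='z': counts = {'y': 0, 'z': 1}
i=2, x='y': counts = {'y': 2, 'z': 1}
i=3, x='z': counts = {'y': 2, 'z': 4}
i=4, x='z': counts = {'y': 2, 'z': 8}
i=5, x='y': counts = {'y': 7, 'z': 8}
i=6, x='z': counts = {'y': 7, 'z': 14}
i=7, x='x': counts = {'y': 7, 'z': 14, 'x': 7}
i=8, x='y': counts = {'y': 15, 'z': 14, 'x': 7}
i=9, x='z': counts = {'y': 15, 'z': 23, 'x': 7}

{'y': 15, 'z': 23, 'x': 7}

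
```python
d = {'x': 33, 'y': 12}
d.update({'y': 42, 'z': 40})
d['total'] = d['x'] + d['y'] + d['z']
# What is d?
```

After line 1: d = {'x': 33, 'y': 12}
After line 2 (y overwritten, z added): d = {'x': 33, 'y': 42, 'z': 40}
After line 3 (total = 33 + 42 + 40 = 115): d = {'x': 33, 'y': 42, 'z': 40, 'total': 115}

{'x': 33, 'y': 42, 'z': 40, 'total': 115}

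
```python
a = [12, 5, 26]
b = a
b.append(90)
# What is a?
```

After line 1: a = [12, 5, 26]
After line 2 (b = a is an alias, same object): a = [12, 5, 26], b = [12, 5, 26]
After line 3 (b.append mutates the shared list): a = [12, 5, 26, 90], b = [12, 5, 26, 90]

[12, 5, 26, 90]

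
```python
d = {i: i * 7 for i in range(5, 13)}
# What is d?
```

{5: 35, 6: 42, 7: 49, 8: 56, 9: 63, 10: 70, 11: 77, 12: 84}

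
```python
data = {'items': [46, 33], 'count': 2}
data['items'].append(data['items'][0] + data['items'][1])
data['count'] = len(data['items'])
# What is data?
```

After line 1: data = {'items': [46, 33], 'count': 2}
After line 2 (append 46 + 33 = 79): data = {'items': [46, 33, 79], 'count': 2}
After line 3 (count = len(items) = 3): data = {'items': [46, 33, 79], 'count': 3}

{'items': [46, 33, 79], 'count': 3}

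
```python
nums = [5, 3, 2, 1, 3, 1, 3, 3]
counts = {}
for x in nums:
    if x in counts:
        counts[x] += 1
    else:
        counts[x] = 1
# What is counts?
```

Initial: counts = {}, nums = [5, 3, 2, 1, 3, 1, 3, 3]
See 5: counts = {5: 1}
See 3: counts = {5: 1, 3: 1}
See 2: counts = {5: 1, 3: 1, 2: 1}
See 1: counts = {5: 1, 3: 1, 2: 1, 1: 1}
See 3: counts = {5: 1, 3: 2, 2: 1, 1: 1}
See 1: counts = {5: 1, 3: 2, 2: 1, 1: 2}
See 3: counts = {5: 1, 3: 3, 2: 1, 1: 2}
See 3: counts = {5: 1, 3: 4, 2: 1, 1: 2}

{5: 1, 3: 4, 2: 1, 1: 2}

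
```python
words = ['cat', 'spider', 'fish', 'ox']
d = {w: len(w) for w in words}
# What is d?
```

{'cat': 3, 'spider': 6, 'fish': 4, 'ox': 2}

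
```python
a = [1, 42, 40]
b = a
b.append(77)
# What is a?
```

After line 1: a = [1, 42, 40]
After line 2 (b = a is an alias, same object): a = [1, 42, 40], b = [1, 42, 40]
After line 3 (b.append mutates the shared list): a = [1, 42, 40, 77], b = [1, 42, 40, 77]

[1, 42, 40, 77]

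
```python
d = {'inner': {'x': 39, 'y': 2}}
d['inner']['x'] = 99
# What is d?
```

After line 1: d = {'inner': {'x': 39, 'y': 2}}
After line 2 (inner x overwritten): d = {'inner': {'x': 99, 'y': 2}}

{'inner': {'x': 99, 'y': 2}}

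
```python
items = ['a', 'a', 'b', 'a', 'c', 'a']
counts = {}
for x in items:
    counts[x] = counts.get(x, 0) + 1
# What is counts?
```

Initial: counts = {}, items = ['a', 'a', 'b', 'a', 'c', 'a']
See 'a': counts = {'a': 1}
See 'a': counts = {'a': 2}
See 'b': counts = {'a': 2, 'b': 1}
See 'a': counts = {'a': 3, 'b': 1}
See 'c': counts = {'a': 3, 'b': 1, 'c': 1}
See 'a': counts = {'a': 4, 'b': 1, 'c': 1}

{'a': 4, 'b': 1, 'c': 1}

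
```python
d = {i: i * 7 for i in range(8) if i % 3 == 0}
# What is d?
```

{0: 0, 3: 21, 6: 42}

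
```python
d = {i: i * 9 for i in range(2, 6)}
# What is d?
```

{2: 18, 3: 27, 4: 36, 5: 45}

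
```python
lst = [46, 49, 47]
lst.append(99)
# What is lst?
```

[46, 49, 47, 99]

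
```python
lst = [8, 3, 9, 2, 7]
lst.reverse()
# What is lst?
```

[7, 2, 9, 3, 8]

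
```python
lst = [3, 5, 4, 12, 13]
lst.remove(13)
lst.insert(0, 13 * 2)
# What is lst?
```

After line 1: lst = [3, 5, 4, 12, 13]
After line 2 (remove first 13): lst = [3, 5, 4, 12]
After line 3 (insert 26 at index 0): lst = [26, 3, 5, 4, 12]

[26, 3, 5, 4, 12]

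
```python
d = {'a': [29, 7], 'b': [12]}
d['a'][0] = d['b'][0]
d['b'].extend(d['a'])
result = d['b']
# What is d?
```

After line 1: d = {'a': [29, 7], 'b': [12]}
After line 2 (a[0] = b[0] = 12): d = {'a': [12, 7], 'b': [12]}
After line 3 (b.extend(a) appends [12, 7]): d = {'a': [12, 7], 'b': [12, 12, 7]}
After line 4: result = d['b'] = [12, 12, 7]

{'a': [12, 7], 'b': [12, 12, 7]}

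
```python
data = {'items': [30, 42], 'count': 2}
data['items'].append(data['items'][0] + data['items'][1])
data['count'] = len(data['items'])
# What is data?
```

After line 1: data = {'items': [30, 42], 'count': 2}
After line 2 (append 30 + 42 = 72): data = {'items': [30, 42, 72], 'count': 2}
After line 3 (count = len(items) = 3): data = {'items': [30, 42, 72], 'count': 3}

{'items': [30, 42, 72], 'count': 3}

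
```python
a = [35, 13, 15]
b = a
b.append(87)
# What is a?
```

After line 1: a = [35, 13, 15]
After line 2 (b = a is an alias, same object): a = [35, 13, 15], b = [35, 13, 15]
After line 3 (b.append mutates the shared list): a = [35, 13, 15, 87], b = [35, 13, 15, 87]

[35, 13, 15, 87]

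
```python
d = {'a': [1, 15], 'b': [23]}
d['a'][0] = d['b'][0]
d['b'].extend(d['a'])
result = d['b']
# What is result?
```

After line 1: d = {'a': [1, 15], 'b': [23]}
After line 2 (a[0] = b[0] = 23): d = {'a': [23, 15], 'b': [23]}
After line 3 (b.extend(a) appends [23, 15]): d = {'a': [23, 15], 'b': [23, 23, 15]}
After line 4: result = d['b'] = [23, 23, 15]

[23, 23, 15]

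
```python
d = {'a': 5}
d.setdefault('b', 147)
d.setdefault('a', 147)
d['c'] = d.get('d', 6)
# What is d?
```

After line 1: d = {'a': 5}
After line 2 (setdefault adds 'b'=147): d = {'a': 5, 'b': 147}
After line 3 (setdefault 'a' no-op, already exists): d = {'a': 5, 'b': 147}
After line 4 (get('d', 6) returns default since 'd' not in d): d = {'a': 5, 'b': 147, 'c': 6}

{'a': 5, 'b': 147, 'c': 6}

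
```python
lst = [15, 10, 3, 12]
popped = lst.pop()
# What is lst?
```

[15, 10, 3]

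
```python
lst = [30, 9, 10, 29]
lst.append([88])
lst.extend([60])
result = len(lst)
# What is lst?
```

After line 1: lst = [30, 9, 10, 29]
After line 2 (append adds [88] as single element): lst = [30, 9, 10, 29, [88]]
After line 3 (extend unpacks [60], adds 60): lst = [30, 9, 10, 29, [88], 60]
After line 4: result = len(lst) = 6

[30, 9, 10, 29, [88], 60]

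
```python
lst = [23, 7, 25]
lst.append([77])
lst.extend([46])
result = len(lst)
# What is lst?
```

After line 1: lst = [23, 7, 25]
After line 2 (append adds [77] as single element): lst = [23, 7, 25, [77]]
After line 3 (extend unpacks [46], adds 46): lst = [23, 7, 25, [77], 46]
After line 4: result = len(lst) = 5

[23, 7, 25, [77], 46]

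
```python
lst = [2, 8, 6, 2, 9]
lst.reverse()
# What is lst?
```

[9, 2, 6, 8, 2]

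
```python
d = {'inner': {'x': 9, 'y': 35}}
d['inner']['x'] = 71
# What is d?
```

After line 1: d = {'inner': {'x': 9, 'y': 35}}
After line 2 (inner x overwritten): d = {'inner': {'x': 71, 'y': 35}}

{'inner': {'x': 71, 'y': 35}}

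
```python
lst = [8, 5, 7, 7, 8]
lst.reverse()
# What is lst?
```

[8, 7, 7, 5, 8]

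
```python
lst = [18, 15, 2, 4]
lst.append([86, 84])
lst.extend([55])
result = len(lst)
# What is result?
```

After line 1: lst = [18, 15, 2, 4]
After line 2 (append adds [86, 84] as single element): lst = [18, 15, 2, 4, [86, 84]]
After line 3 (extend unpacks [55], adds 55): lst = [18, 15, 2, 4, [86, 84], 55]
After line 4: result = len(lst) = 6

6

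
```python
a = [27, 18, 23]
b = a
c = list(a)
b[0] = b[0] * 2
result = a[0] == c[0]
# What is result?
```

After line 1: a = [27, 18, 23]
After line 2 (b = a, alias): a = [27, 18, 23], b = [27, 18, 23]
After line 3 (c = list(a) is a copy, new object): c = [27, 18, 23]
After line 4 (b[0] = 27 * 2 = 54; mutates shared a/b): a = b = [54, 18, 23], c = [27, 18, 23]
After line 5 (a[0] = 54, c[0] = 27; result = False)

False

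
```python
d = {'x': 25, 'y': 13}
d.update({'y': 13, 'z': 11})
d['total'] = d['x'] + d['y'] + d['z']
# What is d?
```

After line 1: d = {'x': 25, 'y': 13}
After line 2 (y overwritten, z added): d = {'x': 25, 'y': 13, 'z': 11}
After line 3 (total = 25 + 13 + 11 = 49): d = {'x': 25, 'y': 13, 'z': 11, 'total': 49}

{'x': 25, 'y': 13, 'z': 11, 'total': 49}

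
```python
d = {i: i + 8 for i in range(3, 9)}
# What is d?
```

{3: 11, 4: 12, 5: 13, 6: 14, 7: 15, 8: 16}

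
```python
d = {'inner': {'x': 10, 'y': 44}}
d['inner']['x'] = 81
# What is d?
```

After line 1: d = {'inner': {'x': 10, 'y': 44}}
After line 2 (inner x overwritten): d = {'inner': {'x': 81, 'y': 44}}

{'inner': {'x': 81, 'y': 44}}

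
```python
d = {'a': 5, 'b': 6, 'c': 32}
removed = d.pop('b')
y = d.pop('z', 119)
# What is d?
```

After line 1: d = {'a': 5, 'b': 6, 'c': 32}
After line 2 (pop 'b' returns 6): d = {'a': 5, 'c': 32}, removed = 6
After line 3 (pop 'z' missing, returns default 119): d = {'a': 5, 'c': 32}, y = 119

{'a': 5, 'c': 32}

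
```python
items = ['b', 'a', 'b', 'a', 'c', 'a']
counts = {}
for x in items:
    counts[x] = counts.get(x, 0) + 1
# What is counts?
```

Initial: counts = {}, items = ['b', 'a', 'b', 'a', 'c', 'a']
See 'b': counts = {'b': 1}
See 'a': counts = {'b': 1, 'a': 1}
See 'b': counts = {'b': 2, 'a': 1}
See 'a': counts = {'b': 2, 'a': 2}
See 'c': counts = {'b': 2, 'a': 2, 'c': 1}
See 'a': counts = {'b': 2, 'a': 3, 'c': 1}

{'b': 2, 'a': 3, 'c': 1}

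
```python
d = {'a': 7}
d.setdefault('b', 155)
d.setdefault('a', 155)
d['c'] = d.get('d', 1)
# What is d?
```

After line 1: d = {'a': 7}
After line 2 (setdefault adds 'b'=155): d = {'a': 7, 'b': 155}
After line 3 (setdefault 'a' no-op, already exists): d = {'a': 7, 'b': 155}
After line 4 (get('d', 1) returns default since 'd' not in d): d = {'a': 7, 'b': 155, 'c': 1}

{'a': 7, 'b': 155, 'c': 1}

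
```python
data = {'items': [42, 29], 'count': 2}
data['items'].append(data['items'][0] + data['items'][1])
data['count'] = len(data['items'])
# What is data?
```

After line 1: data = {'items': [42, 29], 'count': 2}
After line 2 (append 42 + 29 = 71): data = {'items': [42, 29, 71], 'count': 2}
After line 3 (count = len(items) = 3): data = {'items': [42, 29, 71], 'count': 3}

{'items': [42, 29, 71], 'count': 3}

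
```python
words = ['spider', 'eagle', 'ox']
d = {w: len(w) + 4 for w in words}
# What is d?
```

{'spider': 10, 'eagle': 9, 'ox': 6}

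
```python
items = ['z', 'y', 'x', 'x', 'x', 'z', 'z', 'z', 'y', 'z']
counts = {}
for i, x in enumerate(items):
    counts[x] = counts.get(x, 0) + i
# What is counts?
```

Initial: counts = {}, items = ['z', 'y', 'x', 'x', 'x', 'z', 'z', 'z', 'y', 'z']
i=0, x='z': counts = {'z': 0}
i=1, x='y': counts = {'z': 0, 'y': 1}
i=2, x='x': counts = {'z': 0, 'y': 1, 'x': 2}
i=3, x='x': counts = {'z': 0, 'y': 1, 'x': 5}
i=4, x='x': counts = {'z': 0, 'y': 1, 'x': 9}
i=5, x='z': counts = {'z': 5, 'y': 1, 'x': 9}
i=6, x='z': counts = {'z': 11, 'y': 1, 'x': 9}
i=7, x='z': counts = {'z': 18, 'y': 1, 'x': 9}
i=8, x='y': counts = {'z': 18, 'y': 9, 'x': 9}
i=9, x='z': counts = {'z': 27, 'y': 9, 'x': 9}

{'z': 27, 'y': 9, 'x': 9}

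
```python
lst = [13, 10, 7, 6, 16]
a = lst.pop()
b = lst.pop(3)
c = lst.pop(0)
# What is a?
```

After line 1: lst = [13, 10, 7, 6, 16]
After line 2 (pop() -> a = 16): lst = [13, 10, 7, 6]
After line 3 (pop(3) -> b = 6): lst = [13, 10, 7]
After line 4 (pop(0) -> c = 13): lst = [10, 7]

16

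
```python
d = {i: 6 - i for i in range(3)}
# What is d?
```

{0: 6, 1: 5, 2: 4}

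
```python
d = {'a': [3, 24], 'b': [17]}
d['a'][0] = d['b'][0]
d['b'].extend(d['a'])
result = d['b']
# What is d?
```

After line 1: d = {'a': [3, 24], 'b': [17]}
After line 2 (a[0] = b[0] = 17): d = {'a': [17, 24], 'b': [17]}
After line 3 (b.extend(a) appends [17, 24]): d = {'a': [17, 24], 'b': [17, 17, 24]}
After line 4: result = d['b'] = [17, 17, 24]

{'a': [17, 24], 'b': [17, 17, 24]}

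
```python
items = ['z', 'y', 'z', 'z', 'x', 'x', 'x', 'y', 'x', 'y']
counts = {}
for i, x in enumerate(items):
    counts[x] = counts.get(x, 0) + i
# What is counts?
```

Initial: counts = {}, items = ['z', 'y', 'z', 'z', 'x', 'x', 'x', 'y', 'x', 'y']
i=0, x='z': counts = {'z': 0}
i=1, x='y': counts = {'z': 0, 'y': 1}
i=2, x='z': counts = {'z': 2, 'y': 1}
i=3, x='z': counts = {'z': 5, 'y': 1}
i=4, x='x': counts = {'z': 5, 'y': 1, 'x': 4}
i=5, x='x': counts = {'z': 5, 'y': 1, 'x': 9}
i=6, x='x': counts = {'z': 5, 'y': 1, 'x': 15}
i=7, x='y': counts = {'z': 5, 'y': 8, 'x': 15}
i=8, x='x': counts = {'z': 5, 'y': 8, 'x': 23}
i=9, x='y': counts = {'z': 5, 'y': 17, 'x': 23}

{'z': 5, 'y': 17, 'x': 23}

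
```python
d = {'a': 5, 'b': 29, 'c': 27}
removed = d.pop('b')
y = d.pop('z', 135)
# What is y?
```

After line 1: d = {'a': 5, 'b': 29, 'c': 27}
After line 2 (pop 'b' returns 29): d = {'a': 5, 'c': 27}, removed = 29
After line 3 (pop 'z' missing, returns default 135): d = {'a': 5, 'c': 27}, y = 135

135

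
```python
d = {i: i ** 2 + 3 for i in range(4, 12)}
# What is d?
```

{4: 19, 5: 28, 6: 39, 7: 52, 8: 67, 9: 84, 10: 103, 11: 124}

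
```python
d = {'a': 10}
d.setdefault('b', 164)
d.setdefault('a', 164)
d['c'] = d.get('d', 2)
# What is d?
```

After line 1: d = {'a': 10}
After line 2 (setdefault adds 'b'=164): d = {'a': 10, 'b': 164}
After line 3 (setdefault 'a' no-op, already exists): d = {'a': 10, 'b': 164}
After line 4 (get('d', 2) returns default since 'd' not in d): d = {'a': 10, 'b': 164, 'c': 2}

{'a': 10, 'b': 164, 'c': 2}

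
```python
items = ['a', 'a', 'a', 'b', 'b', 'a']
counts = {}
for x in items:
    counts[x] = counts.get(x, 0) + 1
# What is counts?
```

Initial: counts = {}, items = ['a', 'a', 'a', 'b', 'b', 'a']
See 'a': counts = {'a': 1}
See 'a': counts = {'a': 2}
See 'a': counts = {'a': 3}
See 'b': counts = {'a': 3, 'b': 1}
See 'b': counts = {'a': 3, 'b': 2}
See 'a': counts = {'a': 4, 'b': 2}

{'a': 4, 'b': 2}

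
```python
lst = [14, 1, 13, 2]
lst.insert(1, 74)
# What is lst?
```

[14, 74, 1, 13, 2]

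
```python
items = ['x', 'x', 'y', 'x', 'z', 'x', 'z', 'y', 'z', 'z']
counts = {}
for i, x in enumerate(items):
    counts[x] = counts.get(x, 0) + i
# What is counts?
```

Initial: counts = {}, items = ['x', 'x', 'y', 'x', 'z', 'x', 'z', 'y', 'z', 'z']
i=0, x='x': counts = {'x': 0}
i=1, x='x': counts = {'x': 1}
i=2, x='y': counts = {'x': 1, 'y': 2}
i=3, x='x': counts = {'x': 4, 'y': 2}
i=4, x='z': counts = {'x': 4, 'y': 2, 'z': 4}
i=5, x='x': counts = {'x': 9, 'y': 2, 'z': 4}
i=6, x='z': counts = {'x': 9, 'y': 2, 'z': 10}
i=7, x='y': counts = {'x': 9, 'y': 9, 'z': 10}
i=8, x='z': counts = {'x': 9, 'y': 9, 'z': 18}
i=9, x='z': counts = {'x': 9, 'y': 9, 'z': 27}

{'x': 9, 'y': 9, 'z': 27}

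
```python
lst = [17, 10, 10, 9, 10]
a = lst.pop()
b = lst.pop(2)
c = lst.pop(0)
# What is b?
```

After line 1: lst = [17, 10, 10, 9, 10]
After line 2 (pop() -> a = 10): lst = [17, 10, 10, 9]
After line 3 (pop(2) -> b = 10): lst = [17, 10, 9]
After line 4 (pop(0) -> c = 17): lst = [10, 9]

10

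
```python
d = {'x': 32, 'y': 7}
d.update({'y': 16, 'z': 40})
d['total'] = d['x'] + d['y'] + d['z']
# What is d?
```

After line 1: d = {'x': 32, 'y': 7}
After line 2 (y overwritten, z added): d = {'x': 32, 'y': 16, 'z': 40}
After line 3 (total = 32 + 16 + 40 = 88): d = {'x': 32, 'y': 16, 'z': 40, 'total': 88}

{'x': 32, 'y': 16, 'z': 40, 'total': 88}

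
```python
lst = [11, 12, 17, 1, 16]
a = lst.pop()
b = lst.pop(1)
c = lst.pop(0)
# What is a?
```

After line 1: lst = [11, 12, 17, 1, 16]
After line 2 (pop() -> a = 16): lst = [11, 12, 17, 1]
After line 3 (pop(1) -> b = 12): lst = [11, 17, 1]
After line 4 (pop(0) -> c = 11): lst = [17, 1]

16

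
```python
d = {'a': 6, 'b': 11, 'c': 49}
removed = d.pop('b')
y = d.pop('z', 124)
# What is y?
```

After line 1: d = {'a': 6, 'b': 11, 'c': 49}
After line 2 (pop 'b' returns 11): d = {'a': 6, 'c': 49}, removed = 11
After line 3 (pop 'z' missing, returns default 124): d = {'a': 6, 'c': 49}, y = 124

124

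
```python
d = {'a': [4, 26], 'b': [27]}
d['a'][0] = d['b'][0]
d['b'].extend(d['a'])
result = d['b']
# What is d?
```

After line 1: d = {'a': [4, 26], 'b': [27]}
After line 2 (a[0] = b[0] = 27): d = {'a': [27, 26], 'b': [27]}
After line 3 (b.extend(a) appends [27, 26]): d = {'a': [27, 26], 'b': [27, 27, 26]}
After line 4: result = d['b'] = [27, 27, 26]

{'a': [27, 26], 'b': [27, 27, 26]}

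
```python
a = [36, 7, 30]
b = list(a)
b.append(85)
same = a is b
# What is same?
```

After line 1: a = [36, 7, 30]
After line 2 (b = list(a) is a shallow copy, new object): a = [36, 7, 30], b = [36, 7, 30]
After line 3 (append only mutates b): a = [36, 7, 30], b = [36, 7, 30, 85]
After line 4 (same = a is b; different objects -> False): same = False

False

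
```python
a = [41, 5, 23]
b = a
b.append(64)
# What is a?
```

After line 1: a = [41, 5, 23]
After line 2 (b = a is an alias, same object): a = [41, 5, 23], b = [41, 5, 23]
After line 3 (b.append mutates the shared list): a = [41, 5, 23, 64], b = [41, 5, 23, 64]

[41, 5, 23, 64]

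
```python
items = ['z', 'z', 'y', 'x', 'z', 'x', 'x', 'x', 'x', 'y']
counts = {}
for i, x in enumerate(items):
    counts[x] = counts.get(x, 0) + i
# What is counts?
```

Initial: counts = {}, items = ['z', 'z', 'y', 'x', 'z', 'x', 'x', 'x', 'x', 'y']
i=0, x='z': counts = {'z': 0}
i=1, x='z': counts = {'z': 1}
i=2, x='y': counts = {'z': 1, 'y': 2}
i=3, x='x': counts = {'z': 1, 'y': 2, 'x': 3}
i=4, x='z': counts = {'z': 5, 'y': 2, 'x': 3}
i=5, x='x': counts = {'z': 5, 'y': 2, 'x': 8}
i=6, x='x': counts = {'z': 5, 'y': 2, 'x': 14}
i=7, x='x': counts = {'z': 5, 'y': 2, 'x': 21}
i=8, x='x': counts = {'z': 5, 'y': 2, 'x': 29}
i=9, x='y': counts = {'z': 5, 'y': 11, 'x': 29}

{'z': 5, 'y': 11, 'x': 29}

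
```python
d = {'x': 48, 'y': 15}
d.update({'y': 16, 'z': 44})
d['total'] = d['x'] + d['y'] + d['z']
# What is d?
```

After line 1: d = {'x': 48, 'y': 15}
After line 2 (y overwritten, z added): d = {'x': 48, 'y': 16, 'z': 44}
After line 3 (total = 48 + 16 + 44 = 108): d = {'x': 48, 'y': 16, 'z': 44, 'total': 108}

{'x': 48, 'y': 16, 'z': 44, 'total': 108}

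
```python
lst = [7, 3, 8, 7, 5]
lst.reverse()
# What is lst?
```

[5, 7, 8, 3, 7]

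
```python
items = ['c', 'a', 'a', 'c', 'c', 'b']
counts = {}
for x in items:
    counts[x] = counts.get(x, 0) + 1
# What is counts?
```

Initial: counts = {}, items = ['c', 'a', 'a', 'c', 'c', 'b']
See 'c': counts = {'c': 1}
See 'a': counts = {'c': 1, 'a': 1}
See 'a': counts = {'c': 1, 'a': 2}
See 'c': counts = {'c': 2, 'a': 2}
See 'c': counts = {'c': 3, 'a': 2}
See 'b': counts = {'c': 3, 'a': 2, 'b': 1}

{'c': 3, 'a': 2, 'b': 1}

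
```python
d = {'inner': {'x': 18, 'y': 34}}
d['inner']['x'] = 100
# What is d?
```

After line 1: d = {'inner': {'x': 18, 'y': 34}}
After line 2 (inner x overwritten): d = {'inner': {'x': 100, 'y': 34}}

{'inner': {'x': 100, 'y': 34}}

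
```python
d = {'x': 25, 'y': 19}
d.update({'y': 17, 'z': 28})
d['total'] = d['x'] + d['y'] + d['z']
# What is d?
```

After line 1: d = {'x': 25, 'y': 19}
After line 2 (y overwritten, z added): d = {'x': 25, 'y': 17, 'z': 28}
After line 3 (total = 25 + 17 + 28 = 70): d = {'x': 25, 'y': 17, 'z': 28, 'total': 70}

{'x': 25, 'y': 17, 'z': 28, 'total': 70}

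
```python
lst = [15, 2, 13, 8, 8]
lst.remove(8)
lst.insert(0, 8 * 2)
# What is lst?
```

After line 1: lst = [15, 2, 13, 8, 8]
After line 2 (remove first 8): lst = [15, 2, 13, 8]
After line 3 (insert 16 at index 0): lst = [16, 15, 2, 13, 8]

[16, 15, 2, 13, 8]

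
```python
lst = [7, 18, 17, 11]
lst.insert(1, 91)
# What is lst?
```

[7, 91, 18, 17, 11]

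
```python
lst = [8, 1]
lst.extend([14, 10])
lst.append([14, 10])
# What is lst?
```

After line 1: lst = [8, 1]
After line 2 (extend unpacks [14, 10]): lst = [8, 1, 14, 10]
After line 3 (append adds [14, 10] as single element): lst = [8, 1, 14, 10, [14, 10]]

[8, 1, 14, 10, [14, 10]]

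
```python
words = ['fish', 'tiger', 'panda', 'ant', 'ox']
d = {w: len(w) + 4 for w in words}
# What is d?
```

{'fish': 8, 'tiger': 9, 'panda': 9, 'ant': 7, 'ox': 6}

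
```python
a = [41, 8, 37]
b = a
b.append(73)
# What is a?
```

After line 1: a = [41, 8, 37]
After line 2 (b = a is an alias, same object): a = [41, 8, 37], b = [41, 8, 37]
After line 3 (b.append mutates the shared list): a = [41, 8, 37, 73], b = [41, 8, 37, 73]

[41, 8, 37, 73]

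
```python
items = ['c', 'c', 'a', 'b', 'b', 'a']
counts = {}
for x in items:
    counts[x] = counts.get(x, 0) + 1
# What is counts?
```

Initial: counts = {}, items = ['c', 'c', 'a', 'b', 'b', 'a']
See 'c': counts = {'c': 1}
See 'c': counts = {'c': 2}
See 'a': counts = {'c': 2, 'a': 1}
See 'b': counts = {'c': 2, 'a': 1, 'b': 1}
See 'b': counts = {'c': 2, 'a': 1, 'b': 2}
See 'a': counts = {'c': 2, 'a': 2, 'b': 2}

{'c': 2, 'a': 2, 'b': 2}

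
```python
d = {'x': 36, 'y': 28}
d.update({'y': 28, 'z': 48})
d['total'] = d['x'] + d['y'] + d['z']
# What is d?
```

After line 1: d = {'x': 36, 'y': 28}
After line 2 (y overwritten, z added): d = {'x': 36, 'y': 28, 'z': 48}
After line 3 (total = 36 + 28 + 48 = 112): d = {'x': 36, 'y': 28, 'z': 48, 'total': 112}

{'x': 36, 'y': 28, 'z': 48, 'total': 112}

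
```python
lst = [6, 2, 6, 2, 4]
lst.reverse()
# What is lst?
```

[4, 2, 6, 2, 6]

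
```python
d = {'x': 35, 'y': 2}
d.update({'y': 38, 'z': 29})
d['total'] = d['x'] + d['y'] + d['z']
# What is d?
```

After line 1: d = {'x': 35, 'y': 2}
After line 2 (y overwritten, z added): d = {'x': 35, 'y': 38, 'z': 29}
After line 3 (total = 35 + 38 + 29 = 102): d = {'x': 35, 'y': 38, 'z': 29, 'total': 102}

{'x': 35, 'y': 38, 'z': 29, 'total': 102}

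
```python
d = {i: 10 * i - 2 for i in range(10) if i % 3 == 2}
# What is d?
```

{2: 18, 5: 48, 8: 78}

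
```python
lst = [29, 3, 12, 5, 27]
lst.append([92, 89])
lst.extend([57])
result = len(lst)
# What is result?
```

After line 1: lst = [29, 3, 12, 5, 27]
After line 2 (append adds [92, 89] as single element): lst = [29, 3, 12, 5, 27, [92, 89]]
After line 3 (extend unpacks [57], adds 57): lst = [29, 3, 12, 5, 27, [92, 89], 57]
After line 4: result = len(lst) = 7

7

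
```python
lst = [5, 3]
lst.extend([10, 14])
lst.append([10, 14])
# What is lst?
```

After line 1: lst = [5, 3]
After line 2 (extend unpacks [10, 14]): lst = [5, 3, 10, 14]
After line 3 (append adds [10, 14] as single element): lst = [5, 3, 10, 14, [10, 14]]

[5, 3, 10, 14, [10, 14]]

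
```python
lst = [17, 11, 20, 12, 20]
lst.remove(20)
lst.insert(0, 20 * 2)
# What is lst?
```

After line 1: lst = [17, 11, 20, 12, 20]
After line 2 (remove first 20): lst = [17, 11, 12, 20]
After line 3 (insert 40 at index 0): lst = [40, 17, 11, 12, 20]

[40, 17, 11, 12, 20]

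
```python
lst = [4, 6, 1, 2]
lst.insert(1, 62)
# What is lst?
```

[4, 62, 6, 1, 2]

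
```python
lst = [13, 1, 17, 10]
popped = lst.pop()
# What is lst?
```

[13, 1, 17]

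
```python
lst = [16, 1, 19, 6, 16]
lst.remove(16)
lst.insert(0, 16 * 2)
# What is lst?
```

After line 1: lst = [16, 1, 19, 6, 16]
After line 2 (remove first 16): lst = [1, 19, 6, 16]
After line 3 (insert 32 at index 0): lst = [32, 1, 19, 6, 16]

[32, 1, 19, 6, 16]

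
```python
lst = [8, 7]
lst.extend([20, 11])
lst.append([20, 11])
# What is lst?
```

After line 1: lst = [8, 7]
After line 2 (extend unpacks [20, 11]): lst = [8, 7, 20, 11]
After line 3 (append adds [20, 11] as single element): lst = [8, 7, 20, 11, [20, 11]]

[8, 7, 20, 11, [20, 11]]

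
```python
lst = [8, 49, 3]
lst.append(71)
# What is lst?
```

[8, 49, 3, 71]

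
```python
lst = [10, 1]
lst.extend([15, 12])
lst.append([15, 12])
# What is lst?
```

After line 1: lst = [10, 1]
After line 2 (extend unpacks [15, 12]): lst = [10, 1, 15, 12]
After line 3 (append adds [15, 12] as single element): lst = [10, 1, 15, 12, [15, 12]]

[10, 1, 15, 12, [15, 12]]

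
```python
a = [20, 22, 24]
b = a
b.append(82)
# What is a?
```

After line 1: a = [20, 22, 24]
After line 2 (b = a is an alias, same object): a = [20, 22, 24], b = [20, 22, 24]
After line 3 (b.append mutates the shared list): a = [20, 22, 24, 82], b = [20, 22, 24, 82]

[20, 22, 24, 82]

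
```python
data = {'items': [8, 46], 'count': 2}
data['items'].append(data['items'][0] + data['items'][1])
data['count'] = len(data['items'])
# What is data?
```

After line 1: data = {'items': [8, 46], 'count': 2}
After line 2 (append 8 + 46 = 54): data = {'items': [8, 46, 54], 'count': 2}
After line 3 (count = len(items) = 3): data = {'items': [8, 46, 54], 'count': 3}

{'items': [8, 46, 54], 'count': 3}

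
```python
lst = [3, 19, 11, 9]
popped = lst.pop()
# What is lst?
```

[3, 19, 11]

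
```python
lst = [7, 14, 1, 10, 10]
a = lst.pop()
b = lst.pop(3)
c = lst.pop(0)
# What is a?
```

After line 1: lst = [7, 14, 1, 10, 10]
After line 2 (pop() -> a = 10): lst = [7, 14, 1, 10]
After line 3 (pop(3) -> b = 10): lst = [7, 14, 1]
After line 4 (pop(0) -> c = 7): lst = [14, 1]

10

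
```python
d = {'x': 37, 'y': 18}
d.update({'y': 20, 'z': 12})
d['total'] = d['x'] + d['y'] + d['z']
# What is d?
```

After line 1: d = {'x': 37, 'y': 18}
After line 2 (y overwritten, z added): d = {'x': 37, 'y': 20, 'z': 12}
After line 3 (total = 37 + 20 + 12 = 69): d = {'x': 37, 'y': 20, 'z': 12, 'total': 69}

{'x': 37, 'y': 20, 'z': 12, 'total': 69}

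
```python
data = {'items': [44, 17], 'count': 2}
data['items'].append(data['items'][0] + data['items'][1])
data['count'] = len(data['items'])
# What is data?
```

After line 1: data = {'items': [44, 17], 'count': 2}
After line 2 (append 44 + 17 = 61): data = {'items': [44, 17, 61], 'count': 2}
After line 3 (count = len(items) = 3): data = {'items': [44, 17, 61], 'count': 3}

{'items': [44, 17, 61], 'count': 3}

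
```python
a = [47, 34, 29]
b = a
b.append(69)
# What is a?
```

After line 1: a = [47, 34, 29]
After line 2 (b = a is an alias, same object): a = [47, 34, 29], b = [47, 34, 29]
After line 3 (b.append mutates the shared list): a = [47, 34, 29, 69], b = [47, 34, 29, 69]

[47, 34, 29, 69]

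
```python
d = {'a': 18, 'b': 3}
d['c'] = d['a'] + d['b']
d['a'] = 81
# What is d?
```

After line 1: d = {'a': 18, 'b': 3}
After line 2 (d['c'] = 18 + 3): d = {'a': 18, 'b': 3, 'c': 21}
After line 3: d = {'a': 81, 'b': 3, 'c': 21}

{'a': 81, 'b': 3, 'c': 21}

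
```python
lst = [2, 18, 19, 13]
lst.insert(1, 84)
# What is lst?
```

[2, 84, 18, 19, 13]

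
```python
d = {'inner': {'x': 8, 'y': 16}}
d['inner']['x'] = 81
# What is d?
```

After line 1: d = {'inner': {'x': 8, 'y': 16}}
After line 2 (inner x overwritten): d = {'inner': {'x': 81, 'y': 16}}

{'inner': {'x': 81, 'y': 16}}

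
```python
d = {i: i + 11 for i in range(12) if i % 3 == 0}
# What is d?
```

{0: 11, 3: 14, 6: 17, 9: 20}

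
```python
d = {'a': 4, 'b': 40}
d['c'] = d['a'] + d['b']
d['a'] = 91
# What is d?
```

After line 1: d = {'a': 4, 'b': 40}
After line 2 (d['c'] = 4 + 40): d = {'a': 4, 'b': 40, 'c': 44}
After line 3: d = {'a': 91, 'b': 40, 'c': 44}

{'a': 91, 'b': 40, 'c': 44}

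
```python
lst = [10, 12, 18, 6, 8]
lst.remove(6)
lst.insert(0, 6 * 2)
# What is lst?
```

After line 1: lst = [10, 12, 18, 6, 8]
After line 2 (remove first 6): lst = [10, 12, 18, 8]
After line 3 (insert 12 at index 0): lst = [12, 10, 12, 18, 8]

[12, 10, 12, 18, 8]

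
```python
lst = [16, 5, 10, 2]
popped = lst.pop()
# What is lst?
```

[16, 5, 10]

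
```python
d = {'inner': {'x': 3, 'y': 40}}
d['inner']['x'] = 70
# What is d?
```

After line 1: d = {'inner': {'x': 3, 'y': 40}}
After line 2 (inner x overwritten): d = {'inner': {'x': 70, 'y': 40}}

{'inner': {'x': 70, 'y': 40}}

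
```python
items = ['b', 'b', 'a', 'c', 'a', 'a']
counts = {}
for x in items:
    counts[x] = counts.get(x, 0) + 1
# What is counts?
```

Initial: counts = {}, items = ['b', 'b', 'a', 'c', 'a', 'a']
See 'b': counts = {'b': 1}
See 'b': counts = {'b': 2}
See 'a': counts = {'b': 2, 'a': 1}
See 'c': counts = {'b': 2, 'a': 1, 'c': 1}
See 'a': counts = {'b': 2, 'a': 2, 'c': 1}
See 'a': counts = {'b': 2, 'a': 3, 'c': 1}

{'b': 2, 'a': 3, 'c': 1}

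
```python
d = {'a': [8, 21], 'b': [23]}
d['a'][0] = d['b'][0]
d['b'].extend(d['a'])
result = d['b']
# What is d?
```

After line 1: d = {'a': [8, 21], 'b': [23]}
After line 2 (a[0] = b[0] = 23): d = {'a': [23, 21], 'b': [23]}
After line 3 (b.extend(a) appends [23, 21]): d = {'a': [23, 21], 'b': [23, 23, 21]}
After line 4: result = d['b'] = [23, 23, 21]

{'a': [23, 21], 'b': [23, 23, 21]}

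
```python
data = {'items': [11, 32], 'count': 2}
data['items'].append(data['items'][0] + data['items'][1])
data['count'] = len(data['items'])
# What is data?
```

After line 1: data = {'items': [11, 32], 'count': 2}
After line 2 (append 11 + 32 = 43): data = {'items': [11, 32, 43], 'count': 2}
After line 3 (count = len(items) = 3): data = {'items': [11, 32, 43], 'count': 3}

{'items': [11, 32, 43], 'count': 3}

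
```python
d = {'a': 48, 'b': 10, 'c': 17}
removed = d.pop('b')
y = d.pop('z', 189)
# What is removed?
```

After line 1: d = {'a': 48, 'b': 10, 'c': 17}
After line 2 (pop 'b' returns 10): d = {'a': 48, 'c': 17}, removed = 10
After line 3 (pop 'z' missing, returns default 189): d = {'a': 48, 'c': 17}, y = 189

10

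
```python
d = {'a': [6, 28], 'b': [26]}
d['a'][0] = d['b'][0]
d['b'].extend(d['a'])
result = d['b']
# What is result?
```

After line 1: d = {'a': [6, 28], 'b': [26]}
After line 2 (a[0] = b[0] = 26): d = {'a': [26, 28], 'b': [26]}
After line 3 (b.extend(a) appends [26, 28]): d = {'a': [26, 28], 'b': [26, 26, 28]}
After line 4: result = d['b'] = [26, 26, 28]

[26, 26, 28]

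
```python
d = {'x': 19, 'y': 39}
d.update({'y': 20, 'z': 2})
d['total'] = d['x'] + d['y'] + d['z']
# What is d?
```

After line 1: d = {'x': 19, 'y': 39}
After line 2 (y overwritten, z added): d = {'x': 19, 'y': 20, 'z': 2}
After line 3 (total = 19 + 20 + 2 = 41): d = {'x': 19, 'y': 20, 'z': 2, 'total': 41}

{'x': 19, 'y': 20, 'z': 2, 'total': 41}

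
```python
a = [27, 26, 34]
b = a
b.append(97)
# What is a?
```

After line 1: a = [27, 26, 34]
After line 2 (b = a is an alias, same object): a = [27, 26, 34], b = [27, 26, 34]
After line 3 (b.append mutates the shared list): a = [27, 26, 34, 97], b = [27, 26, 34, 97]

[27, 26, 34, 97]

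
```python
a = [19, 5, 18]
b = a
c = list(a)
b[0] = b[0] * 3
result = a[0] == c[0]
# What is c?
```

After line 1: a = [19, 5, 18]
After line 2 (b = a, alias): a = [19, 5, 18], b = [19, 5, 18]
After line 3 (c = list(a) is a copy, new object): c = [19, 5, 18]
After line 4 (b[0] = 19 * 3 = 57; mutates shared a/b): a = b = [57, 5, 18], c = [19, 5, 18]
After line 5 (a[0] = 57, c[0] = 19; result = False)

[19, 5, 18]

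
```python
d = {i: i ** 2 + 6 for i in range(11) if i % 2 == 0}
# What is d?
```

{0: 6, 2: 10, 4: 22, 6: 42, 8: 70, 10: 106}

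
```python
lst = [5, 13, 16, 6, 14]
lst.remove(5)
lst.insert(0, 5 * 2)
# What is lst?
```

After line 1: lst = [5, 13, 16, 6, 14]
After line 2 (remove first 5): lst = [13, 16, 6, 14]
After line 3 (insert 10 at index 0): lst = [10, 13, 16, 6, 14]

[10, 13, 16, 6, 14]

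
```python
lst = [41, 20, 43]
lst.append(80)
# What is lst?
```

[41, 20, 43, 80]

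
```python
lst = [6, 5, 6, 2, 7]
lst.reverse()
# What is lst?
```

[7, 2, 6, 5, 6]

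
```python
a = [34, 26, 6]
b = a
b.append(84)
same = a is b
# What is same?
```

After line 1: a = [34, 26, 6]
After line 2 (b = a is an alias, same object): a = [34, 26, 6], b = [34, 26, 6]
After line 3 (b.append mutates the shared list): a = [34, 26, 6, 84], b = [34, 26, 6, 84]
After line 4 (same = a is b; same object -> True): same = True

True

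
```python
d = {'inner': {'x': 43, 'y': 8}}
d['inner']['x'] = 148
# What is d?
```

After line 1: d = {'inner': {'x': 43, 'y': 8}}
After line 2 (inner x overwritten): d = {'inner': {'x': 148, 'y': 8}}

{'inner': {'x': 148, 'y': 8}}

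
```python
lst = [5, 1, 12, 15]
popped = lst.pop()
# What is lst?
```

[5, 1, 12]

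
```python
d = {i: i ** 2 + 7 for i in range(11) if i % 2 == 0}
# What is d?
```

{0: 7, 2: 11, 4: 23, 6: 43, 8: 71, 10: 107}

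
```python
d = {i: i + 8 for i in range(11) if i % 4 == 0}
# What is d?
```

{0: 8, 4: 12, 8: 16}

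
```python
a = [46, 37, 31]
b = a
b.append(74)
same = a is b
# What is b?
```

After line 1: a = [46, 37, 31]
After line 2 (b = a is an alias, same object): a = [46, 37, 31], b = [46, 37, 31]
After line 3 (b.append mutates the shared list): a = [46, 37, 31, 74], b = [46, 37, 31, 74]
After line 4 (same = a is b; same object -> True): same = True

[46, 37, 31, 74]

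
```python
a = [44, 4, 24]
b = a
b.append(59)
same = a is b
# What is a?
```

After line 1: a = [44, 4, 24]
After line 2 (b = a is an alias, same object): a = [44, 4, 24], b = [44, 4, 24]
After line 3 (b.append mutates the shared list): a = [44, 4, 24, 59], b = [44, 4, 24, 59]
After line 4 (same = a is b; same object -> True): same = True

[44, 4, 24, 59]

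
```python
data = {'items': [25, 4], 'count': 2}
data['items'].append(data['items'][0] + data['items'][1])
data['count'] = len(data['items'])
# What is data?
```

After line 1: data = {'items': [25, 4], 'count': 2}
After line 2 (append 25 + 4 = 29): data = {'items': [25, 4, 29], 'count': 2}
After line 3 (count = len(items) = 3): data = {'items': [25, 4, 29], 'count': 3}

{'items': [25, 4, 29], 'count': 3}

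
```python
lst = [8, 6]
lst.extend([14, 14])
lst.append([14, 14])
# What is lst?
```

After line 1: lst = [8, 6]
After line 2 (extend unpacks [14, 14]): lst = [8, 6, 14, 14]
After line 3 (append adds [14, 14] as single element): lst = [8, 6, 14, 14, [14, 14]]

[8, 6, 14, 14, [14, 14]]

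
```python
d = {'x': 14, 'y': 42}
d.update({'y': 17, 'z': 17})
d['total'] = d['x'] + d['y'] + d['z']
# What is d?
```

After line 1: d = {'x': 14, 'y': 42}
After line 2 (y overwritten, z added): d = {'x': 14, 'y': 17, 'z': 17}
After line 3 (total = 14 + 17 + 17 = 48): d = {'x': 14, 'y': 17, 'z': 17, 'total': 48}

{'x': 14, 'y': 17, 'z': 17, 'total': 48}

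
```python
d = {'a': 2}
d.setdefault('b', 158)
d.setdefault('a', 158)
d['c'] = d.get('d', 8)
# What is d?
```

After line 1: d = {'a': 2}
After line 2 (setdefault adds 'b'=158): d = {'a': 2, 'b': 158}
After line 3 (setdefault 'a' no-op, already exists): d = {'a': 2, 'b': 158}
After line 4 (get('d', 8) returns default since 'd' not in d): d = {'a': 2, 'b': 158, 'c': 8}

{'a': 2, 'b': 158, 'c': 8}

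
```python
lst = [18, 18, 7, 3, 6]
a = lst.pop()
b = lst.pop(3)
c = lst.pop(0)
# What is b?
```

After line 1: lst = [18, 18, 7, 3, 6]
After line 2 (pop() -> a = 6): lst = [18, 18, 7, 3]
After line 3 (pop(3) -> b = 3): lst = [18, 18, 7]
After line 4 (pop(0) -> c = 18): lst = [18, 7]

3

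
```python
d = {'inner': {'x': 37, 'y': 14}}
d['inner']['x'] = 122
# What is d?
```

After line 1: d = {'inner': {'x': 37, 'y': 14}}
After line 2 (inner x overwritten): d = {'inner': {'x': 122, 'y': 14}}

{'inner': {'x': 122, 'y': 14}}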